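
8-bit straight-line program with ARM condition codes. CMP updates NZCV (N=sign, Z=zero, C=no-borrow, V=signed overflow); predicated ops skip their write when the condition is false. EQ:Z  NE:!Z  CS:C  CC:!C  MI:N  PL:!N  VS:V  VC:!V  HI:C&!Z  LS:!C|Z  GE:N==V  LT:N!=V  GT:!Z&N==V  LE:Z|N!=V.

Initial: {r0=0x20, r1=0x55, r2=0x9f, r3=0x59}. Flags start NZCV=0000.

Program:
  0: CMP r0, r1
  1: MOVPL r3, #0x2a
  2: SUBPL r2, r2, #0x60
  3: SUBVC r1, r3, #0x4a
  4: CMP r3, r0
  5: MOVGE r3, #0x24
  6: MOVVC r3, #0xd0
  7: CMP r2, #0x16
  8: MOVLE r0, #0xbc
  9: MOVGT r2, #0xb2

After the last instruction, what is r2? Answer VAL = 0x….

[0] flags=1000 → (cmp)
[1] flags=1000 PL?F → skip
[2] flags=1000 PL?F → skip
[3] flags=1000 VC?T → r1=0x0f
[4] flags=0010 → (cmp)
[5] flags=0010 GE?T → r3=0x24
[6] flags=0010 VC?T → r3=0xd0
[7] flags=1010 → (cmp)
[8] flags=1010 LE?T → r0=0xbc
[9] flags=1010 GT?F → skip

VAL = 0x9f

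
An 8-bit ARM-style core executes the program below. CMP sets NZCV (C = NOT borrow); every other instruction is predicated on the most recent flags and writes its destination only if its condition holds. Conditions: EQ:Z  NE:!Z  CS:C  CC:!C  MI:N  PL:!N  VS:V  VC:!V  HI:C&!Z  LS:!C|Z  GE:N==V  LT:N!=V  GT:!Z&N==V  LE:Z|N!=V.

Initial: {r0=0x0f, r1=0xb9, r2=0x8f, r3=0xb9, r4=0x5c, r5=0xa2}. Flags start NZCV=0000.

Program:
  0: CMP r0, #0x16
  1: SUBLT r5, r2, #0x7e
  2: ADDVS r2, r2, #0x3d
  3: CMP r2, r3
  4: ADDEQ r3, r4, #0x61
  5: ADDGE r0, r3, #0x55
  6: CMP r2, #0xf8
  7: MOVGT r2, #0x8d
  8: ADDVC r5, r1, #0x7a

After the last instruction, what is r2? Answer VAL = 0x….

0: ✓ CMP  NZCV=1000
1: ✓ SUBLT  r5←0x11
2: · ADDVS
3: ✓ CMP  NZCV=1000
4: · ADDEQ
5: · ADDGE
6: ✓ CMP  NZCV=1000
7: · MOVGT
8: ✓ ADDVC  r5←0x33

VAL = 0x8f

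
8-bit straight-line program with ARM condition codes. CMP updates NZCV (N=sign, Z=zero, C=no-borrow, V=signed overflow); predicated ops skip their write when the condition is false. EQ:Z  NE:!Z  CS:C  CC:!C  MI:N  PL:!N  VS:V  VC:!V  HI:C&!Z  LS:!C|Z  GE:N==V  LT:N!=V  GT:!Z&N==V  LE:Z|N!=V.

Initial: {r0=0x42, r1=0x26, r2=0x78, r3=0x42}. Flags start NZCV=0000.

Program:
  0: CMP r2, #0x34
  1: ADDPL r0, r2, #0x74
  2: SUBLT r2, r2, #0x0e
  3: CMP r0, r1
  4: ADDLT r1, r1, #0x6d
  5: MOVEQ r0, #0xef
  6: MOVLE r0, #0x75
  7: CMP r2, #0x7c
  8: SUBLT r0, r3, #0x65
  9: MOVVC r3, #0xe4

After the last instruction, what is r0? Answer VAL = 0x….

VAL = 0xdd

0: ✓ CMP  NZCV=0010
1: ✓ ADDPL  r0←0xec
2: · SUBLT
3: ✓ CMP  NZCV=1010
4: ✓ ADDLT  r1←0x93
5: · MOVEQ
6: ✓ MOVLE  r0←0x75
7: ✓ CMP  NZCV=1000
8: ✓ SUBLT  r0←0xdd
9: ✓ MOVVC  r3←0xe4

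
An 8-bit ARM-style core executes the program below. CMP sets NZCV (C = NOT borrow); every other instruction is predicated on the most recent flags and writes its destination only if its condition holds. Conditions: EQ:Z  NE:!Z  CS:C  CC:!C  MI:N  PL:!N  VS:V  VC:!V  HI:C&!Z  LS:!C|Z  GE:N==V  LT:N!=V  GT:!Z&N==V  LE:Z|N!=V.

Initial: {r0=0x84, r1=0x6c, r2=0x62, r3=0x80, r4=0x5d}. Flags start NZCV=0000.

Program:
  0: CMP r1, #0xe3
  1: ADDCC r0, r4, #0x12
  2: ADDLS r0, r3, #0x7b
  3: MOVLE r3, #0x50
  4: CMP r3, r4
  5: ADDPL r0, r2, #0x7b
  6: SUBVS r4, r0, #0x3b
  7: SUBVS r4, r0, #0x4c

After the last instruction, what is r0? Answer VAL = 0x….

VAL = 0xdd

0: ✓ CMP  NZCV=1001
1: ✓ ADDCC  r0←0x6f
2: ✓ ADDLS  r0←0xfb
3: · MOVLE
4: ✓ CMP  NZCV=0011
5: ✓ ADDPL  r0←0xdd
6: ✓ SUBVS  r4←0xa2
7: ✓ SUBVS  r4←0x91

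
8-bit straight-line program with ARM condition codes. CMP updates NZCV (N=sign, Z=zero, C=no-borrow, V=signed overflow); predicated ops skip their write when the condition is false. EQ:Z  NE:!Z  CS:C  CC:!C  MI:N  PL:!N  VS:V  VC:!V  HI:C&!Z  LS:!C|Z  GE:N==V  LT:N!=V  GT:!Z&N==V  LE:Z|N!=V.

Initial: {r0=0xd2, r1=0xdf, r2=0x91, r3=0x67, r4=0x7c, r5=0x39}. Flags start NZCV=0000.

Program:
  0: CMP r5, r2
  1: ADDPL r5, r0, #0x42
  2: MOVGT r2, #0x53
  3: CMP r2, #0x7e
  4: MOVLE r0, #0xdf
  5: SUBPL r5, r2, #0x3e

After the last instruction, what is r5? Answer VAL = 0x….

VAL = 0x39

0: ✓ CMP  NZCV=1001
1: · ADDPL
2: ✓ MOVGT  r2←0x53
3: ✓ CMP  NZCV=1000
4: ✓ MOVLE  r0←0xdf
5: · SUBPL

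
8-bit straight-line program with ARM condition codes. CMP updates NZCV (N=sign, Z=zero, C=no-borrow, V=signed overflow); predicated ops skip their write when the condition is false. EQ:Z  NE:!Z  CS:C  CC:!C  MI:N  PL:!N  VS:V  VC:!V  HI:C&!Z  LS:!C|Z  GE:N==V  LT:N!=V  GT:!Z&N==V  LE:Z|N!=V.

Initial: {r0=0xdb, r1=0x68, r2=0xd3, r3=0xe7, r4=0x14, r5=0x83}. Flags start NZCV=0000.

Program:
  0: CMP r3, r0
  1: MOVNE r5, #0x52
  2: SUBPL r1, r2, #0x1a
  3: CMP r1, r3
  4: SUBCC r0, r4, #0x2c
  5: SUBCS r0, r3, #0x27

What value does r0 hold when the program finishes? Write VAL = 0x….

[0] flags=0010 → (cmp)
[1] flags=0010 NE?T → r5=0x52
[2] flags=0010 PL?T → r1=0xb9
[3] flags=1000 → (cmp)
[4] flags=1000 CC?T → r0=0xe8
[5] flags=1000 CS?F → skip

VAL = 0xe8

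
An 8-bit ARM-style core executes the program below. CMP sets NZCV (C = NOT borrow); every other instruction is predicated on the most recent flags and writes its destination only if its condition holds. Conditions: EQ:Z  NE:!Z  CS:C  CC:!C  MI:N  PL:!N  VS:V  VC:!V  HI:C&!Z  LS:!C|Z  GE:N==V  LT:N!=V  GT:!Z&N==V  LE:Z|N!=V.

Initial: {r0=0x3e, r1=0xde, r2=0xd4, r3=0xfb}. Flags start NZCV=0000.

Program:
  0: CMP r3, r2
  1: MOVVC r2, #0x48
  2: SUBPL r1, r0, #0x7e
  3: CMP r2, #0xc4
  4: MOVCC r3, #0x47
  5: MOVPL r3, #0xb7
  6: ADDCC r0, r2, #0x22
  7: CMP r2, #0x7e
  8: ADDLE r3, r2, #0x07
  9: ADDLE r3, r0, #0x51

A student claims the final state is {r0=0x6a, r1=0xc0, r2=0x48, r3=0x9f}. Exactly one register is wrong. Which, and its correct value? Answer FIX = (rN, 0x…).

0: ✓ CMP  NZCV=0010
1: ✓ MOVVC  r2←0x48
2: ✓ SUBPL  r1←0xc0
3: ✓ CMP  NZCV=1001
4: ✓ MOVCC  r3←0x47
5: · MOVPL
6: ✓ ADDCC  r0←0x6a
7: ✓ CMP  NZCV=1000
8: ✓ ADDLE  r3←0x4f
9: ✓ ADDLE  r3←0xbb

FIX = (r3, 0xbb)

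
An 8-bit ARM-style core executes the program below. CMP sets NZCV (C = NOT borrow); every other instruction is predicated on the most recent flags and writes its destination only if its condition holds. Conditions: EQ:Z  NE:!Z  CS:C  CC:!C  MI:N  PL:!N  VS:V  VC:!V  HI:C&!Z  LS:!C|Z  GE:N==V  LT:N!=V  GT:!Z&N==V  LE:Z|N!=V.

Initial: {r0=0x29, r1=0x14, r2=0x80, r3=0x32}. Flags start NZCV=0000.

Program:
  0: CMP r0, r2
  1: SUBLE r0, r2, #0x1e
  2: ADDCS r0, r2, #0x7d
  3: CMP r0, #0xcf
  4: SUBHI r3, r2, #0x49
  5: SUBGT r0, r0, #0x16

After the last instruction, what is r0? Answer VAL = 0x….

VAL = 0x13

0: ✓ CMP  NZCV=1001
1: · SUBLE
2: · ADDCS
3: ✓ CMP  NZCV=0000
4: · SUBHI
5: ✓ SUBGT  r0←0x13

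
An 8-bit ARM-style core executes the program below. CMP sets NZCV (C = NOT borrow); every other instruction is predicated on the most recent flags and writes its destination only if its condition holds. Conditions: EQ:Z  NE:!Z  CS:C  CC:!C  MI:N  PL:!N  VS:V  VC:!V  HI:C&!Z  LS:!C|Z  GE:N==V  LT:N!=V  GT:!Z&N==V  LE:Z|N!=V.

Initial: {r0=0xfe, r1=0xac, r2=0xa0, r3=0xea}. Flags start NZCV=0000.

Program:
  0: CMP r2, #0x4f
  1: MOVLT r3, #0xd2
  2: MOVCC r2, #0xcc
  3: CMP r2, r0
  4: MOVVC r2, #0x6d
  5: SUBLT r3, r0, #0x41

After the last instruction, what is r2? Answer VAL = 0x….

VAL = 0x6d

[0] flags=0011 → (cmp)
[1] flags=0011 LT?T → r3=0xd2
[2] flags=0011 CC?F → skip
[3] flags=1000 → (cmp)
[4] flags=1000 VC?T → r2=0x6d
[5] flags=1000 LT?T → r3=0xbd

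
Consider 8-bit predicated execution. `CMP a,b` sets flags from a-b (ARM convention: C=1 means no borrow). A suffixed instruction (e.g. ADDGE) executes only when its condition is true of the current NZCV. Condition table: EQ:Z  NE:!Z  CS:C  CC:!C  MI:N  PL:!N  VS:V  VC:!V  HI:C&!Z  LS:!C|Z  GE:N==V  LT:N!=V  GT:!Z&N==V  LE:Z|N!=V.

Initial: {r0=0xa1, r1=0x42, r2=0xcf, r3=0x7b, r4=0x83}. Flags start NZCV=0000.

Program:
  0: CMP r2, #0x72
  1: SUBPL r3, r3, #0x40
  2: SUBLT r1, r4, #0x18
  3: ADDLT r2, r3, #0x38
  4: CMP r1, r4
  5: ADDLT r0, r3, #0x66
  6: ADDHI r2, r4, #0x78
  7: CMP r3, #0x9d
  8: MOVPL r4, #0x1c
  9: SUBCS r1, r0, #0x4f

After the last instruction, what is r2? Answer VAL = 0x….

VAL = 0x73

0: ✓ CMP  NZCV=0011
1: ✓ SUBPL  r3←0x3b
2: ✓ SUBLT  r1←0x6b
3: ✓ ADDLT  r2←0x73
4: ✓ CMP  NZCV=1001
5: · ADDLT
6: · ADDHI
7: ✓ CMP  NZCV=1001
8: · MOVPL
9: · SUBCS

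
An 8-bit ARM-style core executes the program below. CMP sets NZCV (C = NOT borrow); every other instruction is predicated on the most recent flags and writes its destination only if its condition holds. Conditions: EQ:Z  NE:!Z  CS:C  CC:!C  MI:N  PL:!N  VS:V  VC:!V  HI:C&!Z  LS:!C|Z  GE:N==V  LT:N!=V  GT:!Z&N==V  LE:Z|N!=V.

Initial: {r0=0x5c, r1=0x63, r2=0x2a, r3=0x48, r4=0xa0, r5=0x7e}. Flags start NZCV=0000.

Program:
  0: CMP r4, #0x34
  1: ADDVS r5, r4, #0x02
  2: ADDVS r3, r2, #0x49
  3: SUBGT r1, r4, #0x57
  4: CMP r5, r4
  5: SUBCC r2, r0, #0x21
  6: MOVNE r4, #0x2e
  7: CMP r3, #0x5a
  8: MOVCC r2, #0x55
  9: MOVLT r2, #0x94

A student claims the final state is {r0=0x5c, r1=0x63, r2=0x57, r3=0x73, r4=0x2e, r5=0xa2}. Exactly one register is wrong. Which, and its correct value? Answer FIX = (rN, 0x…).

FIX = (r2, 0x2a)

[0] flags=0011 → (cmp)
[1] flags=0011 VS?T → r5=0xa2
[2] flags=0011 VS?T → r3=0x73
[3] flags=0011 GT?F → skip
[4] flags=0010 → (cmp)
[5] flags=0010 CC?F → skip
[6] flags=0010 NE?T → r4=0x2e
[7] flags=0010 → (cmp)
[8] flags=0010 CC?F → skip
[9] flags=0010 LT?F → skip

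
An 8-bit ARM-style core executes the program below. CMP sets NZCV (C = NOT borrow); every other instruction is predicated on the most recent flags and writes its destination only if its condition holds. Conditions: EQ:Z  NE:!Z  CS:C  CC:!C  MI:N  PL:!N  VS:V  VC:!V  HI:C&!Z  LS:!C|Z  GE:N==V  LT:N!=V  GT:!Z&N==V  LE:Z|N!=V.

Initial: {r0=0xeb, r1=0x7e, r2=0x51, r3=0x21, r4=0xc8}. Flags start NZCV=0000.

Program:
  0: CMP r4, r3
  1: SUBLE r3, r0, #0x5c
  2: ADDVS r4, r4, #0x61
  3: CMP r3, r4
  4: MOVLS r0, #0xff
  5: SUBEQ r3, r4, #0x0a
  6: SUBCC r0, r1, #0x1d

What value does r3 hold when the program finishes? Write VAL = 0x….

VAL = 0x8f

0: ✓ CMP  NZCV=1010
1: ✓ SUBLE  r3←0x8f
2: · ADDVS
3: ✓ CMP  NZCV=1000
4: ✓ MOVLS  r0←0xff
5: · SUBEQ
6: ✓ SUBCC  r0←0x61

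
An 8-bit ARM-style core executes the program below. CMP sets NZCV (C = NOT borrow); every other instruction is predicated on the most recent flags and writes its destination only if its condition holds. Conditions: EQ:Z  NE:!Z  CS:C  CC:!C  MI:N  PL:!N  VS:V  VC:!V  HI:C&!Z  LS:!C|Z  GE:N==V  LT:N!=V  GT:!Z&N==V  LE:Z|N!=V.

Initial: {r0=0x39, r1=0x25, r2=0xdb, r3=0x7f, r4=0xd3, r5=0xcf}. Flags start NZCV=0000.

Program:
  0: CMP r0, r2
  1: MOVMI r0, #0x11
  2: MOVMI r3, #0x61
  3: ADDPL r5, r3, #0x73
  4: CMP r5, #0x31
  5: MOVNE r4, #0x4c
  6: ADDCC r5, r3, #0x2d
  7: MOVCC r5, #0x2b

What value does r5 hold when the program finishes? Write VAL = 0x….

[0] flags=0000 → (cmp)
[1] flags=0000 MI?F → skip
[2] flags=0000 MI?F → skip
[3] flags=0000 PL?T → r5=0xf2
[4] flags=1010 → (cmp)
[5] flags=1010 NE?T → r4=0x4c
[6] flags=1010 CC?F → skip
[7] flags=1010 CC?F → skip

VAL = 0xf2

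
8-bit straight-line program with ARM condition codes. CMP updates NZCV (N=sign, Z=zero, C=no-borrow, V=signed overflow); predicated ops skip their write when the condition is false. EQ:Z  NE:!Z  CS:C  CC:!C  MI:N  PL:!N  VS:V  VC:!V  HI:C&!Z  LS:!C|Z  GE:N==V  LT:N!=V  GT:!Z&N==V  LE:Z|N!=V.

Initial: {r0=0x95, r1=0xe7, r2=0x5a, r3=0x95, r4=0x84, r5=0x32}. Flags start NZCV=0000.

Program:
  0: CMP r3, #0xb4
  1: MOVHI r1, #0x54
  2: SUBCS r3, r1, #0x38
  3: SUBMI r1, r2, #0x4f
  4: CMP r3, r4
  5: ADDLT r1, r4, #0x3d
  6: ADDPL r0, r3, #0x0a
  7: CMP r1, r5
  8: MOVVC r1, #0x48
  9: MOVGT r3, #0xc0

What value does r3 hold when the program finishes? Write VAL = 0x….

0: ✓ CMP  NZCV=1000
1: · MOVHI
2: · SUBCS
3: ✓ SUBMI  r1←0x0b
4: ✓ CMP  NZCV=0010
5: · ADDLT
6: ✓ ADDPL  r0←0x9f
7: ✓ CMP  NZCV=1000
8: ✓ MOVVC  r1←0x48
9: · MOVGT

VAL = 0x95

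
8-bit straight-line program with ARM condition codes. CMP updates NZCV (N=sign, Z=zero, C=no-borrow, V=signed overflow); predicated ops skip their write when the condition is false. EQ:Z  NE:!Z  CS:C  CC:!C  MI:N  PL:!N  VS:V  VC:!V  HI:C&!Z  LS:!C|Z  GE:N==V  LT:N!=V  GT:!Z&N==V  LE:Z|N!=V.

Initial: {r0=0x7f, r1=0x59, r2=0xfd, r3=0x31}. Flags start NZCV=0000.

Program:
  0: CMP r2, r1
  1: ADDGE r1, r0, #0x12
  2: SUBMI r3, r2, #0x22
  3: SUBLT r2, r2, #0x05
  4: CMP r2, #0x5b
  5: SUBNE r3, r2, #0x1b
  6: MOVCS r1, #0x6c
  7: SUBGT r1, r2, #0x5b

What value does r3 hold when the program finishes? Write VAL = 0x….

VAL = 0xdd

[0] flags=1010 → (cmp)
[1] flags=1010 GE?F → skip
[2] flags=1010 MI?T → r3=0xdb
[3] flags=1010 LT?T → r2=0xf8
[4] flags=1010 → (cmp)
[5] flags=1010 NE?T → r3=0xdd
[6] flags=1010 CS?T → r1=0x6c
[7] flags=1010 GT?F → skip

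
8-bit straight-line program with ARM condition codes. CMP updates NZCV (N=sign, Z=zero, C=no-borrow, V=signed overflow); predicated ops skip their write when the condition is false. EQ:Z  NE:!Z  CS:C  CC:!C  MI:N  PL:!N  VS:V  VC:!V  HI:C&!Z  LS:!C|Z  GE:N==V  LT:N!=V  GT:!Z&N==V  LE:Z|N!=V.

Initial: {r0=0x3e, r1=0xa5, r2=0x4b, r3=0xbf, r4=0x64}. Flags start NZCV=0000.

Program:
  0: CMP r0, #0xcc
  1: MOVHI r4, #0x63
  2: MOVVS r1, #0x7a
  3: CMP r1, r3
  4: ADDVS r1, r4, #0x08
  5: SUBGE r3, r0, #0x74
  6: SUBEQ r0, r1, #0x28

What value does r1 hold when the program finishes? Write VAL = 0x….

VAL = 0xa5

[0] flags=0000 → (cmp)
[1] flags=0000 HI?F → skip
[2] flags=0000 VS?F → skip
[3] flags=1000 → (cmp)
[4] flags=1000 VS?F → skip
[5] flags=1000 GE?F → skip
[6] flags=1000 EQ?F → skip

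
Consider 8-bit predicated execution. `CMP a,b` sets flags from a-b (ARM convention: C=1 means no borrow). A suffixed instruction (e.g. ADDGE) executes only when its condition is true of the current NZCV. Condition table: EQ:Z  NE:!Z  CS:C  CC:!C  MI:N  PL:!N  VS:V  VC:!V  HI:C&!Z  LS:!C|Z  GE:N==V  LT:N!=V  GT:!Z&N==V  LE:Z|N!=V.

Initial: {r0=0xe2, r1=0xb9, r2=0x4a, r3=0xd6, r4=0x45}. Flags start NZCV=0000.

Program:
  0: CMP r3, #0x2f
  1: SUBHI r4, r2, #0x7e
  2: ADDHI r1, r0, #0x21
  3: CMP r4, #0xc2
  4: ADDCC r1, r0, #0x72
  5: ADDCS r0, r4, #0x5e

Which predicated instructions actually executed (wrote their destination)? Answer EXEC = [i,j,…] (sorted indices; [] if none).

EXEC = [1,2,5]

[0] flags=1010 → (cmp)
[1] flags=1010 HI?T → r4=0xcc
[2] flags=1010 HI?T → r1=0x03
[3] flags=0010 → (cmp)
[4] flags=0010 CC?F → skip
[5] flags=0010 CS?T → r0=0x2a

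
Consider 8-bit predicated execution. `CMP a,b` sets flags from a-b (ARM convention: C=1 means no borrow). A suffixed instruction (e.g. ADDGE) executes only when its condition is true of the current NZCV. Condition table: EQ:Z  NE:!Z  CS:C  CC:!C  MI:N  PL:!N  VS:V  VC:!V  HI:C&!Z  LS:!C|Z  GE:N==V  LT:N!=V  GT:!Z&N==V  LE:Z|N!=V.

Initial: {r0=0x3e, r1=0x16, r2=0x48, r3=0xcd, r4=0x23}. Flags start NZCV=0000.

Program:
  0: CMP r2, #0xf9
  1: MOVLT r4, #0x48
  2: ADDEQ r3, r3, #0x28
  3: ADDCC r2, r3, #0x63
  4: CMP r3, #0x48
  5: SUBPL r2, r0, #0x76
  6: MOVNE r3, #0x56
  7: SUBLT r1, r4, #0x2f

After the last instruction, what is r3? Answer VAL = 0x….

0: ✓ CMP  NZCV=0000
1: · MOVLT
2: · ADDEQ
3: ✓ ADDCC  r2←0x30
4: ✓ CMP  NZCV=1010
5: · SUBPL
6: ✓ MOVNE  r3←0x56
7: ✓ SUBLT  r1←0xf4

VAL = 0x56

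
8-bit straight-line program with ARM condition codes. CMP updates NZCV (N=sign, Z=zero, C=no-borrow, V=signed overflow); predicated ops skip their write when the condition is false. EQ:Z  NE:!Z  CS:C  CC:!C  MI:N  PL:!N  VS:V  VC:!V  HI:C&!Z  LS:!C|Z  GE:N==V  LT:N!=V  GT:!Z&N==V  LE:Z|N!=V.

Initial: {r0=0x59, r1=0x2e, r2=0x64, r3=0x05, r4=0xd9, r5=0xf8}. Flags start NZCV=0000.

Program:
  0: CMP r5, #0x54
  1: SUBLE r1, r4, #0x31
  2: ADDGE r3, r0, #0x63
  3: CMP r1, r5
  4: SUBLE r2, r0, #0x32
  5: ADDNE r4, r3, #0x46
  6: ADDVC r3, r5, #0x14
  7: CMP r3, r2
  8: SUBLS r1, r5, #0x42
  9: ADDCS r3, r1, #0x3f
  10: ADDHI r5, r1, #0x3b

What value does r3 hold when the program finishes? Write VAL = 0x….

[0] flags=1010 → (cmp)
[1] flags=1010 LE?T → r1=0xa8
[2] flags=1010 GE?F → skip
[3] flags=1000 → (cmp)
[4] flags=1000 LE?T → r2=0x27
[5] flags=1000 NE?T → r4=0x4b
[6] flags=1000 VC?T → r3=0x0c
[7] flags=1000 → (cmp)
[8] flags=1000 LS?T → r1=0xb6
[9] flags=1000 CS?F → skip
[10] flags=1000 HI?F → skip

VAL = 0x0c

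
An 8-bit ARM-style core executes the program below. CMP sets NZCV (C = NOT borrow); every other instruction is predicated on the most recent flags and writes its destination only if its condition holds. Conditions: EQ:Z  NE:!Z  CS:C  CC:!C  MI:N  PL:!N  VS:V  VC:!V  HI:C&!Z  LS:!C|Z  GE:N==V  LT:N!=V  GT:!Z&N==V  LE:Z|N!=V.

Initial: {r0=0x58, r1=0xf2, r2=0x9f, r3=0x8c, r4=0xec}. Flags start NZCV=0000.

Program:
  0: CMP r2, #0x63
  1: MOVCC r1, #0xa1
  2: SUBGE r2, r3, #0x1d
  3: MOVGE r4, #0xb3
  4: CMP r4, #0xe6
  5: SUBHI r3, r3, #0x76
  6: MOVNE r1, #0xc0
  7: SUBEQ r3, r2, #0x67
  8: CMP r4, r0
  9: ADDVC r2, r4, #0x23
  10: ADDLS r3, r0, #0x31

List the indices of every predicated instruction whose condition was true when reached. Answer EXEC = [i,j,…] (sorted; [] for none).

EXEC = [5,6,9]

0: ✓ CMP  NZCV=0011
1: · MOVCC
2: · SUBGE
3: · MOVGE
4: ✓ CMP  NZCV=0010
5: ✓ SUBHI  r3←0x16
6: ✓ MOVNE  r1←0xc0
7: · SUBEQ
8: ✓ CMP  NZCV=1010
9: ✓ ADDVC  r2←0x0f
10: · ADDLS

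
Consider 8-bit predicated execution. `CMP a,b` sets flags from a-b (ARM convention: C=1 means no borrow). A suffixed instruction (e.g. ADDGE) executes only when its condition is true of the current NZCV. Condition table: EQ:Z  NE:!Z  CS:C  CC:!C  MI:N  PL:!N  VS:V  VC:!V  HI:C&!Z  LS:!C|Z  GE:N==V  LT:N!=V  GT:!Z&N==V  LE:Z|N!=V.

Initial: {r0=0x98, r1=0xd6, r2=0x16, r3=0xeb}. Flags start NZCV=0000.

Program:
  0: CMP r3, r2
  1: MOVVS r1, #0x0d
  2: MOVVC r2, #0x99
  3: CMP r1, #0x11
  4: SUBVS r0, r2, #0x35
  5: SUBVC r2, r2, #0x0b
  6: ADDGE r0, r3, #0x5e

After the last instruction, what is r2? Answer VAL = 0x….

0: ✓ CMP  NZCV=1010
1: · MOVVS
2: ✓ MOVVC  r2←0x99
3: ✓ CMP  NZCV=1010
4: · SUBVS
5: ✓ SUBVC  r2←0x8e
6: · ADDGE

VAL = 0x8e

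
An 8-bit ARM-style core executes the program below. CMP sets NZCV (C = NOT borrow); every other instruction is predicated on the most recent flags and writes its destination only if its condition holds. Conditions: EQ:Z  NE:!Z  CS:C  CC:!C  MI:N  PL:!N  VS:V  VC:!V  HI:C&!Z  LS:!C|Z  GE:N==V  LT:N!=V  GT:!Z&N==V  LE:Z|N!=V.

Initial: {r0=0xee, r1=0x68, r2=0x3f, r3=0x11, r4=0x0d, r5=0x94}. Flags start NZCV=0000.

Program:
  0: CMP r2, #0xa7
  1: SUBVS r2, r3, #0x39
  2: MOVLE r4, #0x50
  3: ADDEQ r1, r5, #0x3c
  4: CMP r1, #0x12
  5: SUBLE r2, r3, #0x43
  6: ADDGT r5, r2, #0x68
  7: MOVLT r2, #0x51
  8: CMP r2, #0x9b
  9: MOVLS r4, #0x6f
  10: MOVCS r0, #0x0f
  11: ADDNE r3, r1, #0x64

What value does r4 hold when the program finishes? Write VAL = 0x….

VAL = 0x0d

0: ✓ CMP  NZCV=1001
1: ✓ SUBVS  r2←0xd8
2: · MOVLE
3: · ADDEQ
4: ✓ CMP  NZCV=0010
5: · SUBLE
6: ✓ ADDGT  r5←0x40
7: · MOVLT
8: ✓ CMP  NZCV=0010
9: · MOVLS
10: ✓ MOVCS  r0←0x0f
11: ✓ ADDNE  r3←0xcc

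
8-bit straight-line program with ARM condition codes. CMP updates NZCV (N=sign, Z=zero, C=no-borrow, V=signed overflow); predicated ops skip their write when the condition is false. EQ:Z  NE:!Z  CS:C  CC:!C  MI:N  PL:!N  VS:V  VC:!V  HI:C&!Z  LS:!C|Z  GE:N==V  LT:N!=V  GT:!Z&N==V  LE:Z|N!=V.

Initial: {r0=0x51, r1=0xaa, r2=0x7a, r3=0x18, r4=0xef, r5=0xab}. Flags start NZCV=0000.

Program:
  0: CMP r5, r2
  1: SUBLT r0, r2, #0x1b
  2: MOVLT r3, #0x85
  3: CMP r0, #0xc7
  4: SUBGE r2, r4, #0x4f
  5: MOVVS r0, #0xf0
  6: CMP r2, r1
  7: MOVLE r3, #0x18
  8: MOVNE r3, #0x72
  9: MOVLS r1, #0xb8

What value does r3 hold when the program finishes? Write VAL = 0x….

[0] flags=0011 → (cmp)
[1] flags=0011 LT?T → r0=0x5f
[2] flags=0011 LT?T → r3=0x85
[3] flags=1001 → (cmp)
[4] flags=1001 GE?T → r2=0xa0
[5] flags=1001 VS?T → r0=0xf0
[6] flags=1000 → (cmp)
[7] flags=1000 LE?T → r3=0x18
[8] flags=1000 NE?T → r3=0x72
[9] flags=1000 LS?T → r1=0xb8

VAL = 0x72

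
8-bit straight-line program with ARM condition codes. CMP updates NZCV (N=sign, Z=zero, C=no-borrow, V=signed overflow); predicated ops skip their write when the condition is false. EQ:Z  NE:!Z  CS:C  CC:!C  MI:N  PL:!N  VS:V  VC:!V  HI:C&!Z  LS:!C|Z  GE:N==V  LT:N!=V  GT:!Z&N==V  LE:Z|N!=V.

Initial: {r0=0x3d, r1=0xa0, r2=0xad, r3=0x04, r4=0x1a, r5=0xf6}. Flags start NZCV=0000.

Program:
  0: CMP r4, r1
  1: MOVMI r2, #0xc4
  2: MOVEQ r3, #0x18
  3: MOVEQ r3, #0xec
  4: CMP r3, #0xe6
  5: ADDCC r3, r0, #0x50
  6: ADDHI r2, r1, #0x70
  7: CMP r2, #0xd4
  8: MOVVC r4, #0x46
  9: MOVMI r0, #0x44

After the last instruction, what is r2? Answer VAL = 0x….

VAL = 0xad

0: ✓ CMP  NZCV=0000
1: · MOVMI
2: · MOVEQ
3: · MOVEQ
4: ✓ CMP  NZCV=0000
5: ✓ ADDCC  r3←0x8d
6: · ADDHI
7: ✓ CMP  NZCV=1000
8: ✓ MOVVC  r4←0x46
9: ✓ MOVMI  r0←0x44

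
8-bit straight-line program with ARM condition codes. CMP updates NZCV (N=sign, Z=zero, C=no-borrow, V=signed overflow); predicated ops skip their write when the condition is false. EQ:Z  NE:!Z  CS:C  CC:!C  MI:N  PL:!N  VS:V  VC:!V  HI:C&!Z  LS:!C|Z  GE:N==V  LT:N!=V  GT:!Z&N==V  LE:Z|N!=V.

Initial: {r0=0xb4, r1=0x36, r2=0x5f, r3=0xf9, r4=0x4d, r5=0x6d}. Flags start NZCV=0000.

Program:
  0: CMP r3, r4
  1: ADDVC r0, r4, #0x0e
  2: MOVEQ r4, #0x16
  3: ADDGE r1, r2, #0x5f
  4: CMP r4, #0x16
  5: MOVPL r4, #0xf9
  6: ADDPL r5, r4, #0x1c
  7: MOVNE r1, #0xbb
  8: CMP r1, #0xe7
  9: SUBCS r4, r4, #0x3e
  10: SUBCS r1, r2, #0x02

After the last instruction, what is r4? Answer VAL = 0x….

VAL = 0xf9

[0] flags=1010 → (cmp)
[1] flags=1010 VC?T → r0=0x5b
[2] flags=1010 EQ?F → skip
[3] flags=1010 GE?F → skip
[4] flags=0010 → (cmp)
[5] flags=0010 PL?T → r4=0xf9
[6] flags=0010 PL?T → r5=0x15
[7] flags=0010 NE?T → r1=0xbb
[8] flags=1000 → (cmp)
[9] flags=1000 CS?F → skip
[10] flags=1000 CS?F → skip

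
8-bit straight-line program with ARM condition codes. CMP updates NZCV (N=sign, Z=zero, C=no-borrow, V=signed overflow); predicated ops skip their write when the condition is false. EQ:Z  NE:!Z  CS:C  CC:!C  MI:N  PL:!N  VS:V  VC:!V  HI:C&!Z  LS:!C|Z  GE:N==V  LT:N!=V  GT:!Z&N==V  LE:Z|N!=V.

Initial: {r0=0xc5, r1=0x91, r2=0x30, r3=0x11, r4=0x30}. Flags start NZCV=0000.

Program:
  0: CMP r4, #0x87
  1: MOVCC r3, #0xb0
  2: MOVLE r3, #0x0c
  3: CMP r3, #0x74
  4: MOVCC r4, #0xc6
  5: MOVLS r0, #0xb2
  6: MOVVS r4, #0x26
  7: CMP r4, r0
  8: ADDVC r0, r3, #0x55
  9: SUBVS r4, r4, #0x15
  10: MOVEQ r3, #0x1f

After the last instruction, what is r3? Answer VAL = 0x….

0: ✓ CMP  NZCV=1001
1: ✓ MOVCC  r3←0xb0
2: · MOVLE
3: ✓ CMP  NZCV=0011
4: · MOVCC
5: · MOVLS
6: ✓ MOVVS  r4←0x26
7: ✓ CMP  NZCV=0000
8: ✓ ADDVC  r0←0x05
9: · SUBVS
10: · MOVEQ

VAL = 0xb0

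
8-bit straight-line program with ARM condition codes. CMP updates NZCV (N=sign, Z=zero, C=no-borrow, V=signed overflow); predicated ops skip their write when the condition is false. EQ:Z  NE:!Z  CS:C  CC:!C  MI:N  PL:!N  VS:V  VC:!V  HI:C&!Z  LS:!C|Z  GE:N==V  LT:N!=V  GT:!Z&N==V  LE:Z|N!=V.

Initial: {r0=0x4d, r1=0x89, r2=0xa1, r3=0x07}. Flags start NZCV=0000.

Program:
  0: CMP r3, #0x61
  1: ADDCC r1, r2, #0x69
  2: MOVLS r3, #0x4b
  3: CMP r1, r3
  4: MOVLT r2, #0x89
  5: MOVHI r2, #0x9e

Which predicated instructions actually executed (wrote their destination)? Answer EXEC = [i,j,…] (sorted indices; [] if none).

EXEC = [1,2,4]

[0] flags=1000 → (cmp)
[1] flags=1000 CC?T → r1=0x0a
[2] flags=1000 LS?T → r3=0x4b
[3] flags=1000 → (cmp)
[4] flags=1000 LT?T → r2=0x89
[5] flags=1000 HI?F → skip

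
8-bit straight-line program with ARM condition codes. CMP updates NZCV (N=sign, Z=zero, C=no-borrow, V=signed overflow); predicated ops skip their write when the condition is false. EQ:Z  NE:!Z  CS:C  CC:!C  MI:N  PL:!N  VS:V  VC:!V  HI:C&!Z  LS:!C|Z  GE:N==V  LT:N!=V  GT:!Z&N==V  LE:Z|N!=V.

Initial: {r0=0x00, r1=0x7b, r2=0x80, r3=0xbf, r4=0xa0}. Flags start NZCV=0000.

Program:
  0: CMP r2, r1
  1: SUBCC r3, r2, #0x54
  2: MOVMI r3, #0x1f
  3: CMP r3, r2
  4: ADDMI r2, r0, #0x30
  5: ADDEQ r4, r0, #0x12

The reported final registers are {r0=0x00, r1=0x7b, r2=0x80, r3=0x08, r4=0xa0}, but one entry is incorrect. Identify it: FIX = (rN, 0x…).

0: ✓ CMP  NZCV=0011
1: · SUBCC
2: · MOVMI
3: ✓ CMP  NZCV=0010
4: · ADDMI
5: · ADDEQ

FIX = (r3, 0xbf)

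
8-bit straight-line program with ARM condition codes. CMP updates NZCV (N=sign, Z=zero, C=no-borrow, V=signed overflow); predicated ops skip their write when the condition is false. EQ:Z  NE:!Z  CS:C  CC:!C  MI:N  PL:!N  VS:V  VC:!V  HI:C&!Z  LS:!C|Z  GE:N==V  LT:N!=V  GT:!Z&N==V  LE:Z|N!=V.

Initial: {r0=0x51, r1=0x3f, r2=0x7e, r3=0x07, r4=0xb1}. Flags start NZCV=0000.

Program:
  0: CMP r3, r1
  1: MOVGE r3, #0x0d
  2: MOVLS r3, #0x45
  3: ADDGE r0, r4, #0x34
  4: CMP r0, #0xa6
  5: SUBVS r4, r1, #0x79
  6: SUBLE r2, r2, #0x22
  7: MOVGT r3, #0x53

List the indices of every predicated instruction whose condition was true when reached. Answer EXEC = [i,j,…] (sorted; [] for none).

0: ✓ CMP  NZCV=1000
1: · MOVGE
2: ✓ MOVLS  r3←0x45
3: · ADDGE
4: ✓ CMP  NZCV=1001
5: ✓ SUBVS  r4←0xc6
6: · SUBLE
7: ✓ MOVGT  r3←0x53

EXEC = [2,5,7]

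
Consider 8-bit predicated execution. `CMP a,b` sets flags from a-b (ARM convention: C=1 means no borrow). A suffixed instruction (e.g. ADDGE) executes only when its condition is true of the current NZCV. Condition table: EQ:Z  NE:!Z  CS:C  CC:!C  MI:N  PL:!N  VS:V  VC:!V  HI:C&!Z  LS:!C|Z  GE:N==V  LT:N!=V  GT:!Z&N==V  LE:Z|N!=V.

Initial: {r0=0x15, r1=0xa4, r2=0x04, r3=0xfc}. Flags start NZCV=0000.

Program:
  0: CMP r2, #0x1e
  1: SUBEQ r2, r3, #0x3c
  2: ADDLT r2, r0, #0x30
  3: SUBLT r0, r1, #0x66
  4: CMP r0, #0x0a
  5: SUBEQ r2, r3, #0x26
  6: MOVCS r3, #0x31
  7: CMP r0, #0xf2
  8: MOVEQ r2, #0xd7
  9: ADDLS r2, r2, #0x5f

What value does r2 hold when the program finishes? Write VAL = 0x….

[0] flags=1000 → (cmp)
[1] flags=1000 EQ?F → skip
[2] flags=1000 LT?T → r2=0x45
[3] flags=1000 LT?T → r0=0x3e
[4] flags=0010 → (cmp)
[5] flags=0010 EQ?F → skip
[6] flags=0010 CS?T → r3=0x31
[7] flags=0000 → (cmp)
[8] flags=0000 EQ?F → skip
[9] flags=0000 LS?T → r2=0xa4

VAL = 0xa4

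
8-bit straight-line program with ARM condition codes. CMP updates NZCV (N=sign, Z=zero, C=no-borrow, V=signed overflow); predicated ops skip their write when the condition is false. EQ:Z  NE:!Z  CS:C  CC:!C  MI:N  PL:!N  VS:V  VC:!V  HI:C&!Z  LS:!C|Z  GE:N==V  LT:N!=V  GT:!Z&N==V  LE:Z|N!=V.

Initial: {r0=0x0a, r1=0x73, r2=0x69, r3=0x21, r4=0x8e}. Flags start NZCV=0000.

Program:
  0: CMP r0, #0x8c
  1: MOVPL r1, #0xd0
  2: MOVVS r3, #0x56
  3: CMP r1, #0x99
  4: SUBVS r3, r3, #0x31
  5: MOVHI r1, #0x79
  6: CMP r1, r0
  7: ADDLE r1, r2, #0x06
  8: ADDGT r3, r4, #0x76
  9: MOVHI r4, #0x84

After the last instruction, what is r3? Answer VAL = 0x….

VAL = 0x04

0: ✓ CMP  NZCV=0000
1: ✓ MOVPL  r1←0xd0
2: · MOVVS
3: ✓ CMP  NZCV=0010
4: · SUBVS
5: ✓ MOVHI  r1←0x79
6: ✓ CMP  NZCV=0010
7: · ADDLE
8: ✓ ADDGT  r3←0x04
9: ✓ MOVHI  r4←0x84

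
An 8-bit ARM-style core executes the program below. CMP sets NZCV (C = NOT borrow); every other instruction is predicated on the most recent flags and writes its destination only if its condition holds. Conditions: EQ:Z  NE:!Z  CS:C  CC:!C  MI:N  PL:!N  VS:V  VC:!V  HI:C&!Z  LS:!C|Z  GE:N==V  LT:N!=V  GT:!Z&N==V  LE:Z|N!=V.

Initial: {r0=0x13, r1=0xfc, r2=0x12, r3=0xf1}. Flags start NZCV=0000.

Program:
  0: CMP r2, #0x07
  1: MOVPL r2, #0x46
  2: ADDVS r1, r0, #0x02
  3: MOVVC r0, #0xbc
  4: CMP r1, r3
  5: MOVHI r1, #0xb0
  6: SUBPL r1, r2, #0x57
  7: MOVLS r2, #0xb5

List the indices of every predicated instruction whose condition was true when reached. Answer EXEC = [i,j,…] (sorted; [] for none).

[0] flags=0010 → (cmp)
[1] flags=0010 PL?T → r2=0x46
[2] flags=0010 VS?F → skip
[3] flags=0010 VC?T → r0=0xbc
[4] flags=0010 → (cmp)
[5] flags=0010 HI?T → r1=0xb0
[6] flags=0010 PL?T → r1=0xef
[7] flags=0010 LS?F → skip

EXEC = [1,3,5,6]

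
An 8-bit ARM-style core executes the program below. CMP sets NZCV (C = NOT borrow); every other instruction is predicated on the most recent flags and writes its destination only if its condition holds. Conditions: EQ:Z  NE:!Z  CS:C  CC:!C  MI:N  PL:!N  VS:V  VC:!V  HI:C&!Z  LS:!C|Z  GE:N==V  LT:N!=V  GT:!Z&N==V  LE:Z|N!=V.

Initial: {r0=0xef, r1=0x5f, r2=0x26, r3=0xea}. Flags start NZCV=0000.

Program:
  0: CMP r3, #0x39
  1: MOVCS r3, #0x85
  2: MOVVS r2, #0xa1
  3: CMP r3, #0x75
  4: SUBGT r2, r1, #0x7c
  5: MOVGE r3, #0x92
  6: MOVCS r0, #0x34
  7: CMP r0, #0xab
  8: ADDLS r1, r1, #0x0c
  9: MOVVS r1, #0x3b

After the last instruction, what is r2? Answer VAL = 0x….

[0] flags=1010 → (cmp)
[1] flags=1010 CS?T → r3=0x85
[2] flags=1010 VS?F → skip
[3] flags=0011 → (cmp)
[4] flags=0011 GT?F → skip
[5] flags=0011 GE?F → skip
[6] flags=0011 CS?T → r0=0x34
[7] flags=1001 → (cmp)
[8] flags=1001 LS?T → r1=0x6b
[9] flags=1001 VS?T → r1=0x3b

VAL = 0x26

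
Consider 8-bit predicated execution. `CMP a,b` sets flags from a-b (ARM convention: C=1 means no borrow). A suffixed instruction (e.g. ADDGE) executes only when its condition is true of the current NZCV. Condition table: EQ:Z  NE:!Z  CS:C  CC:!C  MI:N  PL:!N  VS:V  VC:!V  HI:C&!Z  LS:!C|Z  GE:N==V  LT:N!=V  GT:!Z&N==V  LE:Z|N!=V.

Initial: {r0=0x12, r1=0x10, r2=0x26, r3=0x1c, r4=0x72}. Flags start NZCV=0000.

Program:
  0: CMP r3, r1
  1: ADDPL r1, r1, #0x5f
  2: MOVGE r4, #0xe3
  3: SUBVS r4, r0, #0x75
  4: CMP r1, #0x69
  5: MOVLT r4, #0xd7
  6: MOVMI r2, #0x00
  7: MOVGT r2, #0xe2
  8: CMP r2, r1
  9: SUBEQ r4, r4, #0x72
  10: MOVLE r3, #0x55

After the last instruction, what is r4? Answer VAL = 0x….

0: ✓ CMP  NZCV=0010
1: ✓ ADDPL  r1←0x6f
2: ✓ MOVGE  r4←0xe3
3: · SUBVS
4: ✓ CMP  NZCV=0010
5: · MOVLT
6: · MOVMI
7: ✓ MOVGT  r2←0xe2
8: ✓ CMP  NZCV=0011
9: · SUBEQ
10: ✓ MOVLE  r3←0x55

VAL = 0xe3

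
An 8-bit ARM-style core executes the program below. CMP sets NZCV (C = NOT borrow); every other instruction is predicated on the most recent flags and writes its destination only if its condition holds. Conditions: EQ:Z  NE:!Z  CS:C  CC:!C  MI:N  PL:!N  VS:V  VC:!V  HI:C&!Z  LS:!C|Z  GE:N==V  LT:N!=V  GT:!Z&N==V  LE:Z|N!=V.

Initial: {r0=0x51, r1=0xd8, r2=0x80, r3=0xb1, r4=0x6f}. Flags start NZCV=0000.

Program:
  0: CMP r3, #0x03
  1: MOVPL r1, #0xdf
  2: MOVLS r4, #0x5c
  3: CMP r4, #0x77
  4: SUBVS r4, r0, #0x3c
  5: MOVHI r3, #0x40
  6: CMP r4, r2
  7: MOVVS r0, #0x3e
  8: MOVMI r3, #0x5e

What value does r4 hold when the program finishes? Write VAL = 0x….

0: ✓ CMP  NZCV=1010
1: · MOVPL
2: · MOVLS
3: ✓ CMP  NZCV=1000
4: · SUBVS
5: · MOVHI
6: ✓ CMP  NZCV=1001
7: ✓ MOVVS  r0←0x3e
8: ✓ MOVMI  r3←0x5e

VAL = 0x6f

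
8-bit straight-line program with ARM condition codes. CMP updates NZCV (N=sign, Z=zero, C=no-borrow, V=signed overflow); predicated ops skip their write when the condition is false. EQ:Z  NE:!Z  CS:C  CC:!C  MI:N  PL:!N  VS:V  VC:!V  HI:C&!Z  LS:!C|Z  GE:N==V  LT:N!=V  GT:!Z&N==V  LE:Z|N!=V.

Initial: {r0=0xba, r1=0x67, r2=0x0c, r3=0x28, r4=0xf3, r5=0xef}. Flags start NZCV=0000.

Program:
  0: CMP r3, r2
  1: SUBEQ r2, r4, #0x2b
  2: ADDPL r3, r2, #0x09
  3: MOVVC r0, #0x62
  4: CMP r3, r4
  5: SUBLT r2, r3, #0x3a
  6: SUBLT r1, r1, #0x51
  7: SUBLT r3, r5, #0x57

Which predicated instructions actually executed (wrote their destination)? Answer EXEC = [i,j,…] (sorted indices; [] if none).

EXEC = [2,3]

[0] flags=0010 → (cmp)
[1] flags=0010 EQ?F → skip
[2] flags=0010 PL?T → r3=0x15
[3] flags=0010 VC?T → r0=0x62
[4] flags=0000 → (cmp)
[5] flags=0000 LT?F → skip
[6] flags=0000 LT?F → skip
[7] flags=0000 LT?F → skip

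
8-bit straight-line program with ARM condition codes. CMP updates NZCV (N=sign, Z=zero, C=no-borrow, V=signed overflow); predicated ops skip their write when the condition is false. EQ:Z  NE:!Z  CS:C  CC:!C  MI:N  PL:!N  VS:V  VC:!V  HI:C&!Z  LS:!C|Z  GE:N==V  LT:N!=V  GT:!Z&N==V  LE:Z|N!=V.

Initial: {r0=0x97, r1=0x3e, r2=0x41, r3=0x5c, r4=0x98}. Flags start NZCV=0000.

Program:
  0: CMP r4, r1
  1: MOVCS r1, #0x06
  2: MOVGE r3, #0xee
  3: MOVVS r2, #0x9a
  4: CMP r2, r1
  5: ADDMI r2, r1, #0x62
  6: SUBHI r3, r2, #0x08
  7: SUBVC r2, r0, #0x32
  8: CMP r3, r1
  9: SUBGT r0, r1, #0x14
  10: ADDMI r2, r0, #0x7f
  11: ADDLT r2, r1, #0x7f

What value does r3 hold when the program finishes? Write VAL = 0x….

VAL = 0x60

0: ✓ CMP  NZCV=0011
1: ✓ MOVCS  r1←0x06
2: · MOVGE
3: ✓ MOVVS  r2←0x9a
4: ✓ CMP  NZCV=1010
5: ✓ ADDMI  r2←0x68
6: ✓ SUBHI  r3←0x60
7: ✓ SUBVC  r2←0x65
8: ✓ CMP  NZCV=0010
9: ✓ SUBGT  r0←0xf2
10: · ADDMI
11: · ADDLT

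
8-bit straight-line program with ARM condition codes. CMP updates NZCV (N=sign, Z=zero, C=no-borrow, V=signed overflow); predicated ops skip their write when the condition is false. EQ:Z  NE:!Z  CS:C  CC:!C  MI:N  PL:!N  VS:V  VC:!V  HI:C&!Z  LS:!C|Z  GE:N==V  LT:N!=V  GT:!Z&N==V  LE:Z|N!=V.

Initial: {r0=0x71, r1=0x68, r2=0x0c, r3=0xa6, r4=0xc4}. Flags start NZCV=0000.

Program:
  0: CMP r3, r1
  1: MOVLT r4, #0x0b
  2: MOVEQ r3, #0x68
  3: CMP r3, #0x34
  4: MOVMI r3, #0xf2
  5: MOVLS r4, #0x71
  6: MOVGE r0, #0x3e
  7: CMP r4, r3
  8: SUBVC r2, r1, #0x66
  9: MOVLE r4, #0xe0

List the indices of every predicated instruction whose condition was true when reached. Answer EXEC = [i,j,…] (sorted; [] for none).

0: ✓ CMP  NZCV=0011
1: ✓ MOVLT  r4←0x0b
2: · MOVEQ
3: ✓ CMP  NZCV=0011
4: · MOVMI
5: · MOVLS
6: · MOVGE
7: ✓ CMP  NZCV=0000
8: ✓ SUBVC  r2←0x02
9: · MOVLE

EXEC = [1,8]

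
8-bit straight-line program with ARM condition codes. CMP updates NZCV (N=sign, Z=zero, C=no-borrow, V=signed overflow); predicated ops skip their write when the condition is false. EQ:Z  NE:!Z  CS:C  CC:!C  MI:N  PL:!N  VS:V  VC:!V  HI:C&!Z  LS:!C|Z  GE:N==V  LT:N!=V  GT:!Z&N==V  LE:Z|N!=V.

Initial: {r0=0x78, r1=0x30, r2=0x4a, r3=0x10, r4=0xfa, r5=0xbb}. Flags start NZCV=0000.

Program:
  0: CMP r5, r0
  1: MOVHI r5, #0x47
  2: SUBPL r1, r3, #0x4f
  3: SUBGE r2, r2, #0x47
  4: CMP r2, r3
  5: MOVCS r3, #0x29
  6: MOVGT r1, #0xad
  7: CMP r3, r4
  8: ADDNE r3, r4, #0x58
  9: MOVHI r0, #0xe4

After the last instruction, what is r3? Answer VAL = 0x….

0: ✓ CMP  NZCV=0011
1: ✓ MOVHI  r5←0x47
2: ✓ SUBPL  r1←0xc1
3: · SUBGE
4: ✓ CMP  NZCV=0010
5: ✓ MOVCS  r3←0x29
6: ✓ MOVGT  r1←0xad
7: ✓ CMP  NZCV=0000
8: ✓ ADDNE  r3←0x52
9: · MOVHI

VAL = 0x52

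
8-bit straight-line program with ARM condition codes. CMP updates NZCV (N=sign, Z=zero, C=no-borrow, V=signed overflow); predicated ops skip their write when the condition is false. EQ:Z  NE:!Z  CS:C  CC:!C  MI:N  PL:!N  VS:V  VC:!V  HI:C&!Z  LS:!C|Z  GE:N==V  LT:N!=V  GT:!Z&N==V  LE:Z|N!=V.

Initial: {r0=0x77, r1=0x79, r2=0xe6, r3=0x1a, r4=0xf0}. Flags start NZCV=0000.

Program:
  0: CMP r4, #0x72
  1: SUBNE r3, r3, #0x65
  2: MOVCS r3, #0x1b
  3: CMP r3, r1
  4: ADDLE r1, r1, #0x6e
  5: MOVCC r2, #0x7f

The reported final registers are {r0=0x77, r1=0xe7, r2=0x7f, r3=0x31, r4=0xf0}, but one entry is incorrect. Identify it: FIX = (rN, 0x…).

[0] flags=0011 → (cmp)
[1] flags=0011 NE?T → r3=0xb5
[2] flags=0011 CS?T → r3=0x1b
[3] flags=1000 → (cmp)
[4] flags=1000 LE?T → r1=0xe7
[5] flags=1000 CC?T → r2=0x7f

FIX = (r3, 0x1b)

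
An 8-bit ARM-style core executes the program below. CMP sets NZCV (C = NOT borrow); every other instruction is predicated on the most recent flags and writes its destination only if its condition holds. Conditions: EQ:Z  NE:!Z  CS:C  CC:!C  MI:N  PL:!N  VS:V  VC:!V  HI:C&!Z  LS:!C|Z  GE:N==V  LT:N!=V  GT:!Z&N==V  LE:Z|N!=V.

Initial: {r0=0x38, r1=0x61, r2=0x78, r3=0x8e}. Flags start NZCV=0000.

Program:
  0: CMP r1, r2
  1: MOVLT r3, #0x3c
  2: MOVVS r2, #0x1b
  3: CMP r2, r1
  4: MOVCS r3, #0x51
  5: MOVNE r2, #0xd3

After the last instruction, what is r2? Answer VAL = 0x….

0: ✓ CMP  NZCV=1000
1: ✓ MOVLT  r3←0x3c
2: · MOVVS
3: ✓ CMP  NZCV=0010
4: ✓ MOVCS  r3←0x51
5: ✓ MOVNE  r2←0xd3

VAL = 0xd3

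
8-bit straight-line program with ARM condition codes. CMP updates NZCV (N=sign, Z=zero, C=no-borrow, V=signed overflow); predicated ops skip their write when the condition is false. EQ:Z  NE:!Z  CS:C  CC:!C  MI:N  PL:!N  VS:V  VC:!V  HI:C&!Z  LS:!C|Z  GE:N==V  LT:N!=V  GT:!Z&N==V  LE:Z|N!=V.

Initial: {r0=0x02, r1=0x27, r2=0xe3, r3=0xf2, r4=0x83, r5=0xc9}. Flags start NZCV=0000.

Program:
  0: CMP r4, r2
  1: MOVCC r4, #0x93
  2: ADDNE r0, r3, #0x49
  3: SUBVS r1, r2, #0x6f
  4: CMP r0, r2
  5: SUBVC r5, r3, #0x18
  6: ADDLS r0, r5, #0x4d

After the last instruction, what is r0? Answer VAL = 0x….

0: ✓ CMP  NZCV=1000
1: ✓ MOVCC  r4←0x93
2: ✓ ADDNE  r0←0x3b
3: · SUBVS
4: ✓ CMP  NZCV=0000
5: ✓ SUBVC  r5←0xda
6: ✓ ADDLS  r0←0x27

VAL = 0x27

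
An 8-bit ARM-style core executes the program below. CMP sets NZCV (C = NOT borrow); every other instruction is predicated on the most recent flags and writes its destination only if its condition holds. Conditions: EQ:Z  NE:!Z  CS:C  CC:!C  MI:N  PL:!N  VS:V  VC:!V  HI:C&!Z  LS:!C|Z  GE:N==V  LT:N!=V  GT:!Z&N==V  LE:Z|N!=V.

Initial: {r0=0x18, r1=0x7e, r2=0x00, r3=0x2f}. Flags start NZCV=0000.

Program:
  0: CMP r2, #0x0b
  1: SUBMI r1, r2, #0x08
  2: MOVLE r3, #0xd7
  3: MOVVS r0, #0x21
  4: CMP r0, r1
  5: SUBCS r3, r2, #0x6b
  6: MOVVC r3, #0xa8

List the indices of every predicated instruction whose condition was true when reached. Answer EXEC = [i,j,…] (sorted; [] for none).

[0] flags=1000 → (cmp)
[1] flags=1000 MI?T → r1=0xf8
[2] flags=1000 LE?T → r3=0xd7
[3] flags=1000 VS?F → skip
[4] flags=0000 → (cmp)
[5] flags=0000 CS?F → skip
[6] flags=0000 VC?T → r3=0xa8

EXEC = [1,2,6]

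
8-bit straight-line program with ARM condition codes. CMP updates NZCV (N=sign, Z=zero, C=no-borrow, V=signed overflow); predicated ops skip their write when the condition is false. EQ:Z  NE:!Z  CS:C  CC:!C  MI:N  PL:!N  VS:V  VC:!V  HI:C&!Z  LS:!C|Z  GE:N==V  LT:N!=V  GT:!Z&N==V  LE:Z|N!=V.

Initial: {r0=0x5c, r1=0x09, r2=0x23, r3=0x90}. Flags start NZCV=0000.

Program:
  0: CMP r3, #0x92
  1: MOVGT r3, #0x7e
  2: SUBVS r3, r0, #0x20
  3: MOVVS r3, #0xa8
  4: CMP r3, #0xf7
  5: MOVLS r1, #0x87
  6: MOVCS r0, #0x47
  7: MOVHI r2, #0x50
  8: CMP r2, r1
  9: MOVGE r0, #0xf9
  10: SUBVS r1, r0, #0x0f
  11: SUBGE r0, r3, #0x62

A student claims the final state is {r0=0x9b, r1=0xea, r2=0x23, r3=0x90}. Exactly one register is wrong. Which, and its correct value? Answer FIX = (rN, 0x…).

0: ✓ CMP  NZCV=1000
1: · MOVGT
2: · SUBVS
3: · MOVVS
4: ✓ CMP  NZCV=1000
5: ✓ MOVLS  r1←0x87
6: · MOVCS
7: · MOVHI
8: ✓ CMP  NZCV=1001
9: ✓ MOVGE  r0←0xf9
10: ✓ SUBVS  r1←0xea
11: ✓ SUBGE  r0←0x2e

FIX = (r0, 0x2e)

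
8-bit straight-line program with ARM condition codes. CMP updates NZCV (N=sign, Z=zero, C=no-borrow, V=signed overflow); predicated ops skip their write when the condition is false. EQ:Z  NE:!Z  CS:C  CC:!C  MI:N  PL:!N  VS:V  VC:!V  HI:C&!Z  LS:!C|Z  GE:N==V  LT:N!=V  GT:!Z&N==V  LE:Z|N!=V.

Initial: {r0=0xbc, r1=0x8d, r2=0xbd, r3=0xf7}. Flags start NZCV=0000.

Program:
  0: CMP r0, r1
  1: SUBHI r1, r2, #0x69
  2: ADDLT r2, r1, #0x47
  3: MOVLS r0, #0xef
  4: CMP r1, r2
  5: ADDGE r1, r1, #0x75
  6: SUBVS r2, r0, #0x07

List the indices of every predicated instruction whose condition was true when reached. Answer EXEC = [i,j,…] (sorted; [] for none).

EXEC = [1,5,6]

0: ✓ CMP  NZCV=0010
1: ✓ SUBHI  r1←0x54
2: · ADDLT
3: · MOVLS
4: ✓ CMP  NZCV=1001
5: ✓ ADDGE  r1←0xc9
6: ✓ SUBVS  r2←0xb5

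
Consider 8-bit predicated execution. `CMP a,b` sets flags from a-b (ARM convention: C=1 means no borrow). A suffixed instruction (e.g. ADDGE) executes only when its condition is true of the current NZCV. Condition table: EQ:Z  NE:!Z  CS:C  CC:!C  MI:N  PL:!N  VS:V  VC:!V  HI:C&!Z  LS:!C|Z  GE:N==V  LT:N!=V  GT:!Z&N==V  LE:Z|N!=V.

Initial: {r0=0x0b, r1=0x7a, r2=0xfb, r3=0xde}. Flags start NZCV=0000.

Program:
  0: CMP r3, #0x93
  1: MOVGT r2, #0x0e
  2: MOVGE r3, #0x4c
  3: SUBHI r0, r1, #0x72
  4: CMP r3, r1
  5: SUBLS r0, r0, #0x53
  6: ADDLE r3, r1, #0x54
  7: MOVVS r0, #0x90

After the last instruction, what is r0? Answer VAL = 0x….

[0] flags=0010 → (cmp)
[1] flags=0010 GT?T → r2=0x0e
[2] flags=0010 GE?T → r3=0x4c
[3] flags=0010 HI?T → r0=0x08
[4] flags=1000 → (cmp)
[5] flags=1000 LS?T → r0=0xb5
[6] flags=1000 LE?T → r3=0xce
[7] flags=1000 VS?F → skip

VAL = 0xb5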